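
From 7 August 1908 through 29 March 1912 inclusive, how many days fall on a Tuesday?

190

7 August 1908 is a Friday.
That's 1331 days from start to end, counting both.
1331 = 7 × 190 + 1, so there are 190 full weeks plus 1 extra day.
Each full week contributes one Tuesday: 190 so far.
The 1 extra day is Friday — none qualify.
Total: 190 + 0 = 190.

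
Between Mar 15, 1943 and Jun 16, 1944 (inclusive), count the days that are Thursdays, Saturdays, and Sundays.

196

Mar 15, 1943 is a Monday.
From Mar 15, 1943 to Jun 16, 1944 is 460 days inclusive.
460 = 7 × 65 + 5, so there are 65 full weeks plus 5 extra days.
Each full week contributes 3 days from the set (Thu, Sat, Sun): 65 × 3 = 195.
The 5 extra days are Monday, Tuesday, Wednesday, Thursday, Friday — 1 of them qualifies.
Total: 195 + 1 = 196.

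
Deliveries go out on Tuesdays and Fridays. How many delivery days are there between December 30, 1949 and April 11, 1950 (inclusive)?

December 30, 1949 is a Friday.
That's 103 days from start to end, counting both.
103 = 7 × 14 + 5, so there are 14 full weeks plus 5 extra days.
Each full week contributes 2 days from the set (Tue, Fri): 14 × 2 = 28.
The 5 extra days are Friday, Saturday, Sunday, Monday, Tuesday — 2 of them qualify.
Total: 28 + 2 = 30.

30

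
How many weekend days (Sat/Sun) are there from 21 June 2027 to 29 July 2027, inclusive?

10

21 June 2027 is a Monday.
That's 39 days from start to end, counting both.
39 = 7 × 5 + 4, so there are 5 full weeks plus 4 extra days.
Each full week contributes 2 weekend days (Sat, Sun): 5 × 2 = 10.
The 4 extra days are Mon, Tue, Wed, Thu — none qualify.
Total: 10 + 0 = 10.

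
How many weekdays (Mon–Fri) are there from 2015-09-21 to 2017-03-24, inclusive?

395 weekdays

2015-09-21 is a Monday.
From 2015-09-21 to 2017-03-24 is 551 days inclusive.
551 = 7 × 78 + 5, so there are 78 full weeks plus 5 extra days.
Each full week contributes 5 weekdays (Mon–Fri): 78 × 5 = 390.
The 5 extra days are Monday, Tuesday, Wednesday, Thursday, Friday — 5 of them qualify.
Total: 390 + 5 = 395.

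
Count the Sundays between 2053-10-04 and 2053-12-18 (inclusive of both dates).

11

2053-10-04 is a Saturday.
The range spans 76 days (inclusive of both endpoints).
76 = 7 × 10 + 6, so there are 10 full weeks plus 6 extra days.
Each full week contributes one Sunday: 10 so far.
The 6 extra days are Sat, Sun, Mon, Tue, Wed, Thu — 1 of them qualifies.
Total: 10 + 1 = 11.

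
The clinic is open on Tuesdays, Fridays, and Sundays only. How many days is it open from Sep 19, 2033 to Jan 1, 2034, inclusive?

45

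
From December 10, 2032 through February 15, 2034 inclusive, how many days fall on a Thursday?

December 10, 2032 is a Friday.
That's 433 days from start to end, counting both.
433 = 7 × 61 + 6, so there are 61 full weeks plus 6 extra days.
Each full week contributes one Thursday: 61 so far.
The 6 extra days are Fri, Sat, Sun, Mon, Tue, Wed — none qualify.
Total: 61 + 0 = 61.

61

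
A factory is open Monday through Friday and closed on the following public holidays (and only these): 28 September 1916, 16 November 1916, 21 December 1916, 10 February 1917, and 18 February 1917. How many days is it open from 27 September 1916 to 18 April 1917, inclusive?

143 working days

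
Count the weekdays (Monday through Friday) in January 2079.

22 weekdays

Jan 1, 2079 is a Sunday.
From Jan 1, 2079 to Jan 31, 2079 is 31 days inclusive.
31 = 7 × 4 + 3, so there are 4 full weeks plus 3 extra days.
Each full week contributes 5 weekdays (Mon–Fri): 4 × 5 = 20.
The 3 extra days are Sun, Mon, Tue — 2 of them qualify.
Total: 20 + 2 = 22.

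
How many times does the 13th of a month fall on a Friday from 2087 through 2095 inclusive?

Friday-the-13ths by year:
2087: Jun
2088: Feb, Aug
2089: May
2090: Jan, Oct
2091: Apr, Jul
2092: Jun
2093: Feb, Mar, Nov
2094: Aug
2095: May

14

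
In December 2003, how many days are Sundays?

1 December 2003 is a Monday.
That's 31 days from start to end, counting both.
31 = 7 × 4 + 3, so there are 4 full weeks plus 3 extra days.
Each full week contributes one Sunday: 4 so far.
The 3 extra days are Monday, Tuesday, Wednesday — none qualify.
Total: 4 + 0 = 4.

4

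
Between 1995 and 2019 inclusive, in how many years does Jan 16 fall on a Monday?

Day of week of January 16 in each year:
1995: Mon ✓, 1996: Tue, 1997: Thu, 1998: Fri, 1999: Sat, 2000: Sun, 2001: Tue, 2002: Wed, 2003: Thu, 2004: Fri, 2005: Sun, 2006: Mon ✓, 2007: Tue, 2008: Wed, 2009: Fri, 2010: Sat, 2011: Sun, 2012: Mon ✓, 2013: Wed, 2014: Thu, 2015: Fri, 2016: Sat, 2017: Mon ✓, 2018: Tue, 2019: Wed
Mondays: 1995, 2006, 2012, 2017.

4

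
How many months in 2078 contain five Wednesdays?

A month has five Wednesdays exactly when Wednesday falls within its first (length − 28) days.
Jan: 31 days, starts Sat → 5 of Sat, Sun, Mon
Feb: 28 days, starts Tue → 5 of (none)
Mar: 31 days, starts Tue → 5 of Tue, Wed, Thu ✓
Apr: 30 days, starts Fri → 5 of Fri, Sat
May: 31 days, starts Sun → 5 of Sun, Mon, Tue
Jun: 30 days, starts Wed → 5 of Wed, Thu ✓
Jul: 31 days, starts Fri → 5 of Fri, Sat, Sun
Aug: 31 days, starts Mon → 5 of Mon, Tue, Wed ✓
Sep: 30 days, starts Thu → 5 of Thu, Fri
Oct: 31 days, starts Sat → 5 of Sat, Sun, Mon
Nov: 30 days, starts Tue → 5 of Tue, Wed ✓
Dec: 31 days, starts Thu → 5 of Thu, Fri, Sat
Months with five Wednesdays: Mar, Jun, Aug, Nov.

4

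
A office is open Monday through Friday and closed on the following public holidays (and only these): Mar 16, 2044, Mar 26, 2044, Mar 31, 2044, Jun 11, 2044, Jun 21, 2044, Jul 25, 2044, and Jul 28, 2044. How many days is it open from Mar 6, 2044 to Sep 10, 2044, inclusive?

Mar 6, 2044 is a Sunday.
From Mar 6, 2044 to Sep 10, 2044 is 189 days inclusive.
189 = 7 × 27, so the span is exactly 27 full weeks.
Each full week contributes 5 weekdays (Mon–Fri): 27 × 5 = 135.
Total: 135.
Holidays: Mar 16, 2044 (Wed); Mar 26, 2044 (Sat); Mar 31, 2044 (Thu); Jun 11, 2044 (Sat); Jun 21, 2044 (Tue); Jul 25, 2044 (Mon); Jul 28, 2044 (Thu).
5 of the 7 holidays fall on weekdays; the rest are weekends and were already excluded.
Business days: 135 − 5 = 130.

130 working days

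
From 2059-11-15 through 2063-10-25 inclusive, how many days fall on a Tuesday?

2059-11-15 is a Saturday.
That's 1441 days from start to end, counting both.
1441 = 7 × 205 + 6, so there are 205 full weeks plus 6 extra days.
Each full week contributes one Tuesday: 205 so far.
The 6 extra days are Sat, Sun, Mon, Tue, Wed, Thu — 1 of them qualifies.
Total: 205 + 1 = 206.

206 Tuesdays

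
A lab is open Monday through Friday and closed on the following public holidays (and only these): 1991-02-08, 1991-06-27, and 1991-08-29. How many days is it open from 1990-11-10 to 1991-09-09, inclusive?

213

1990-11-10 is a Saturday.
From 1990-11-10 to 1991-09-09 is 304 days inclusive.
304 = 7 × 43 + 3, so there are 43 full weeks plus 3 extra days.
Each full week contributes 5 weekdays (Mon–Fri): 43 × 5 = 215.
The 3 extra days are Saturday, Sunday, Monday — 1 of them qualifies.
Total: 215 + 1 = 216.
Holidays: 1991-02-08 (Fri); 1991-06-27 (Thu); 1991-08-29 (Thu).
All 3 holidays fall on weekdays, so subtract 3.
Business days: 216 − 3 = 213.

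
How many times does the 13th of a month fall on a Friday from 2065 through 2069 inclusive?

10

Friday-the-13ths by year:
2065: Feb, Mar, Nov
2066: Aug
2067: May
2068: Jan, Apr, Jul
2069: Sep, Dec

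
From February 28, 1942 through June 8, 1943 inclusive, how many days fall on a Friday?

66

February 28, 1942 is a Saturday.
From February 28, 1942 to June 8, 1943 is 466 days inclusive.
466 = 7 × 66 + 4, so there are 66 full weeks plus 4 extra days.
Each full week contributes one Friday: 66 so far.
The 4 extra days are Sat, Sun, Mon, Tue — none qualify.
Total: 66 + 0 = 66.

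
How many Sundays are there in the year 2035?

52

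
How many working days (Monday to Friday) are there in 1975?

January 1, 1975 is a Wednesday.
That's 365 days from start to end, counting both.
365 = 7 × 52 + 1, so there are 52 full weeks plus 1 extra day.
Each full week contributes 5 weekdays (Mon–Fri): 52 × 5 = 260.
The 1 extra day is Wed — 1 of them qualifies.
Total: 260 + 1 = 261.

261 weekdays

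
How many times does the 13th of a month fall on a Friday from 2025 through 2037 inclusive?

Friday-the-13ths by year:
2025: Jun
2026: Feb, Mar, Nov
2027: Aug
2028: Oct
2029: Apr, Jul
2030: Sep, Dec
2031: Jun
2032: Feb, Aug
2033: May
2034: Jan, Oct
2035: Apr, Jul
2036: Jun
2037: Feb, Mar, Nov

22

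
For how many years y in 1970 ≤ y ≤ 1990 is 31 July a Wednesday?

2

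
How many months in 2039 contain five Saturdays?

5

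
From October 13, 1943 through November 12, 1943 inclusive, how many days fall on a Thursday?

October 13, 1943 is a Wednesday.
The range spans 31 days (inclusive of both endpoints).
31 = 7 × 4 + 3, so there are 4 full weeks plus 3 extra days.
Each full week contributes one Thursday: 4 so far.
The 3 extra days are Wed, Thu, Fri — 1 of them qualifies.
Total: 4 + 1 = 5.

5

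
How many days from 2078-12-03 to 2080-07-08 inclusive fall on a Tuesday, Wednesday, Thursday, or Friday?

332

2078-12-03 is a Saturday.
From 2078-12-03 to 2080-07-08 is 584 days inclusive.
584 = 7 × 83 + 3, so there are 83 full weeks plus 3 extra days.
Each full week contributes 4 days from the set (Tue, Wed, Thu, Fri): 83 × 4 = 332.
The 3 extra days are Sat, Sun, Mon — none qualify.
Total: 332 + 0 = 332.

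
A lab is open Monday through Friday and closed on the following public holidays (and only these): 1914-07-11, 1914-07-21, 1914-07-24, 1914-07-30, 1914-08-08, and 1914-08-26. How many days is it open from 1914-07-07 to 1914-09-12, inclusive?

1914-07-07 is a Tuesday.
That's 68 days from start to end, counting both.
68 = 7 × 9 + 5, so there are 9 full weeks plus 5 extra days.
Each full week contributes 5 weekdays (Mon–Fri): 9 × 5 = 45.
The 5 extra days are Tue, Wed, Thu, Fri, Sat — 4 of them qualify.
Total: 45 + 4 = 49.
Holidays: 1914-07-11 (Sat); 1914-07-21 (Tue); 1914-07-24 (Fri); 1914-07-30 (Thu); 1914-08-08 (Sat); 1914-08-26 (Wed).
4 of the 6 holidays fall on weekdays; the rest are weekends and were already excluded.
Business days: 49 − 4 = 45.

45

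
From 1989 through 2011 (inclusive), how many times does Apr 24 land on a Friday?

Day of week of April 24 in each year:
1989: Mon, 1990: Tue, 1991: Wed, 1992: Fri ✓, 1993: Sat, 1994: Sun, 1995: Mon, 1996: Wed, 1997: Thu, 1998: Fri ✓, 1999: Sat, 2000: Mon, 2001: Tue, 2002: Wed, 2003: Thu, 2004: Sat, 2005: Sun, 2006: Mon, 2007: Tue, 2008: Thu, 2009: Fri ✓, 2010: Sat, 2011: Sun
Fridays: 1992, 1998, 2009.

3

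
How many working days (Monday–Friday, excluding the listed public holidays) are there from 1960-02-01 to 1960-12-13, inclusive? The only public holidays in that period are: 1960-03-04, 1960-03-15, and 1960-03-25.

1960-02-01 is a Monday.
That's 317 days from start to end, counting both.
317 = 7 × 45 + 2, so there are 45 full weeks plus 2 extra days.
Each full week contributes 5 weekdays (Mon–Fri): 45 × 5 = 225.
The 2 extra days are Mon, Tue — 2 of them qualify.
Total: 225 + 2 = 227.
Holidays: 1960-03-04 (Fri); 1960-03-15 (Tue); 1960-03-25 (Fri).
All 3 holidays fall on weekdays, so subtract 3.
Business days: 227 − 3 = 224.

224 working days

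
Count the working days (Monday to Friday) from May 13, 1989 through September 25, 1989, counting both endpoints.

96

May 13, 1989 is a Saturday.
The range spans 136 days (inclusive of both endpoints).
136 = 7 × 19 + 3, so there are 19 full weeks plus 3 extra days.
Each full week contributes 5 weekdays (Mon–Fri): 19 × 5 = 95.
The 3 extra days are Sat, Sun, Mon — 1 of them qualifies.
Total: 95 + 1 = 96.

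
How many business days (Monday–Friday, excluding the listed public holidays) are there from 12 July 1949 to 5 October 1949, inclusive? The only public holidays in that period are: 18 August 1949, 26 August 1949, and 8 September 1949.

59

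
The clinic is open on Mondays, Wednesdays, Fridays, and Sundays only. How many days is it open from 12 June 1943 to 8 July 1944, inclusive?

224

12 June 1943 is a Saturday.
The range spans 393 days (inclusive of both endpoints).
393 = 7 × 56 + 1, so there are 56 full weeks plus 1 extra day.
Each full week contributes 4 days from the set (Mon, Wed, Fri, Sun): 56 × 4 = 224.
The 1 extra day is Sat — none qualify.
Total: 224 + 0 = 224.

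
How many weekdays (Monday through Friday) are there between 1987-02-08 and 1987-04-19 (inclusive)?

1987-02-08 is a Sunday.
From 1987-02-08 to 1987-04-19 is 71 days inclusive.
71 = 7 × 10 + 1, so there are 10 full weeks plus 1 extra day.
Each full week contributes 5 weekdays (Mon–Fri): 10 × 5 = 50.
The 1 extra day is Sunday — none qualify.
Total: 50 + 0 = 50.

50 weekdays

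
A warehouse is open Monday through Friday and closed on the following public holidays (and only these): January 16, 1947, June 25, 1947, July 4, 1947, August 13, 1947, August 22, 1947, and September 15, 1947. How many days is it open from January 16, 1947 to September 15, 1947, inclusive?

167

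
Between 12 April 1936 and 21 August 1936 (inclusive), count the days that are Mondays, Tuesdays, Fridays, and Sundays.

76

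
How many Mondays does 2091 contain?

53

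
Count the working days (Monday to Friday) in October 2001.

23 weekdays

October 1, 2001 is a Monday.
That's 31 days from start to end, counting both.
31 = 7 × 4 + 3, so there are 4 full weeks plus 3 extra days.
Each full week contributes 5 weekdays (Mon–Fri): 4 × 5 = 20.
The 3 extra days are Mon, Tue, Wed — 3 of them qualify.
Total: 20 + 3 = 23.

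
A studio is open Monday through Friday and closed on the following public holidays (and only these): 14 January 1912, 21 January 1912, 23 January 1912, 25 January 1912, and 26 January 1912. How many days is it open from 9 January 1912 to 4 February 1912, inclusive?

9 January 1912 is a Tuesday.
From 9 January 1912 to 4 February 1912 is 27 days inclusive.
27 = 7 × 3 + 6, so there are 3 full weeks plus 6 extra days.
Each full week contributes 5 weekdays (Mon–Fri): 3 × 5 = 15.
The 6 extra days are Tuesday, Wednesday, Thursday, Friday, Saturday, Sunday — 4 of them qualify.
Total: 15 + 4 = 19.
Holidays: 14 January 1912 (Sun); 21 January 1912 (Sun); 23 January 1912 (Tue); 25 January 1912 (Thu); 26 January 1912 (Fri).
3 of the 5 holidays fall on weekdays; the rest are weekends and were already excluded.
Business days: 19 − 3 = 16.

16 business days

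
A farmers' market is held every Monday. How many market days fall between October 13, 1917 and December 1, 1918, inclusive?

59 Mondays

October 13, 1917 is a Saturday.
That's 415 days from start to end, counting both.
415 = 7 × 59 + 2, so there are 59 full weeks plus 2 extra days.
Each full week contributes one Monday: 59 so far.
The 2 extra days are Sat, Sun — none qualify.
Total: 59 + 0 = 59.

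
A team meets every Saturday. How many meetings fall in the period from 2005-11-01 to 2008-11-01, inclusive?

2005-11-01 is a Tuesday.
That's 1097 days from start to end, counting both.
1097 = 7 × 156 + 5, so there are 156 full weeks plus 5 extra days.
Each full week contributes one Saturday: 156 so far.
The 5 extra days are Tuesday, Wednesday, Thursday, Friday, Saturday — 1 of them qualifies.
Total: 156 + 1 = 157.

157 Saturdays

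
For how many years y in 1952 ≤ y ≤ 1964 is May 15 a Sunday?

Day of week of May 15 in each year:
1952: Thu, 1953: Fri, 1954: Sat, 1955: Sun ✓, 1956: Tue, 1957: Wed, 1958: Thu, 1959: Fri, 1960: Sun ✓, 1961: Mon, 1962: Tue, 1963: Wed, 1964: Fri
Sundays: 1955, 1960.

2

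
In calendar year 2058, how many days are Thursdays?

52

Jan 1, 2058 is a Tuesday.
The range spans 365 days (inclusive of both endpoints).
365 = 7 × 52 + 1, so there are 52 full weeks plus 1 extra day.
Each full week contributes one Thursday: 52 so far.
The 1 extra day is Tuesday — none qualify.
Total: 52 + 0 = 52.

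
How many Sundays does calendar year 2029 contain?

1 January 2029 is a Monday.
From 1 January 2029 to 31 December 2029 is 365 days inclusive.
365 = 7 × 52 + 1, so there are 52 full weeks plus 1 extra day.
Each full week contributes one Sunday: 52 so far.
The 1 extra day is Monday — none qualify.
Total: 52 + 0 = 52.

52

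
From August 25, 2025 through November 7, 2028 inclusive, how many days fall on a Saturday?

August 25, 2025 is a Monday.
That's 1171 days from start to end, counting both.
1171 = 7 × 167 + 2, so there are 167 full weeks plus 2 extra days.
Each full week contributes one Saturday: 167 so far.
The 2 extra days are Monday, Tuesday — none qualify.
Total: 167 + 0 = 167.

167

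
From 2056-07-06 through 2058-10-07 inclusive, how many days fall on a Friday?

2056-07-06 is a Thursday.
That's 824 days from start to end, counting both.
824 = 7 × 117 + 5, so there are 117 full weeks plus 5 extra days.
Each full week contributes one Friday: 117 so far.
The 5 extra days are Thu, Fri, Sat, Sun, Mon — 1 of them qualifies.
Total: 117 + 1 = 118.

118 Fridays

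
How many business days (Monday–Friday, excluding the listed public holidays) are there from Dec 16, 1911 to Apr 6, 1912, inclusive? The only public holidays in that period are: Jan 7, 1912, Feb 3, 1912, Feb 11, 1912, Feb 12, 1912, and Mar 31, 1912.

Dec 16, 1911 is a Saturday.
From Dec 16, 1911 to Apr 6, 1912 is 113 days inclusive.
113 = 7 × 16 + 1, so there are 16 full weeks plus 1 extra day.
Each full week contributes 5 weekdays (Mon–Fri): 16 × 5 = 80.
The 1 extra day is Saturday — none qualify.
Total: 80 + 0 = 80.
Holidays: Jan 7, 1912 (Sun); Feb 3, 1912 (Sat); Feb 11, 1912 (Sun); Feb 12, 1912 (Mon); Mar 31, 1912 (Sun).
1 of the 5 holidays fall on weekdays; the rest are weekends and were already excluded.
Business days: 80 − 1 = 79.

79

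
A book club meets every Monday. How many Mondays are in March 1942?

5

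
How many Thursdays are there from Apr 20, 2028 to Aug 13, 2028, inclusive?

17

Apr 20, 2028 is a Thursday.
From Apr 20, 2028 to Aug 13, 2028 is 116 days inclusive.
116 = 7 × 16 + 4, so there are 16 full weeks plus 4 extra days.
Each full week contributes one Thursday: 16 so far.
The 4 extra days are Thu, Fri, Sat, Sun — 1 of them qualifies.
Total: 16 + 1 = 17.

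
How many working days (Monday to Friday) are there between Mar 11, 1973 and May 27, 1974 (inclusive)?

Mar 11, 1973 is a Sunday.
The range spans 443 days (inclusive of both endpoints).
443 = 7 × 63 + 2, so there are 63 full weeks plus 2 extra days.
Each full week contributes 5 weekdays (Mon–Fri): 63 × 5 = 315.
The 2 extra days are Sunday, Monday — 1 of them qualifies.
Total: 315 + 1 = 316.

316 weekdays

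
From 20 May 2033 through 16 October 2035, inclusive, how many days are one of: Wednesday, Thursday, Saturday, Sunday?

502

20 May 2033 is a Friday.
The range spans 880 days (inclusive of both endpoints).
880 = 7 × 125 + 5, so there are 125 full weeks plus 5 extra days.
Each full week contributes 4 days from the set (Wed, Thu, Sat, Sun): 125 × 4 = 500.
The 5 extra days are Fri, Sat, Sun, Mon, Tue — 2 of them qualify.
Total: 500 + 2 = 502.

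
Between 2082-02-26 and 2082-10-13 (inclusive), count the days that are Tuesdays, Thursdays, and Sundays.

99

2082-02-26 is a Thursday.
That's 230 days from start to end, counting both.
230 = 7 × 32 + 6, so there are 32 full weeks plus 6 extra days.
Each full week contributes 3 days from the set (Tue, Thu, Sun): 32 × 3 = 96.
The 6 extra days are Thursday, Friday, Saturday, Sunday, Monday, Tuesday — 3 of them qualify.
Total: 96 + 3 = 99.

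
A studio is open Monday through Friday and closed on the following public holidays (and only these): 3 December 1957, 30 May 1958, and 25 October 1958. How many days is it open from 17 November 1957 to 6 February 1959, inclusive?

318 working days

17 November 1957 is a Sunday.
The range spans 447 days (inclusive of both endpoints).
447 = 7 × 63 + 6, so there are 63 full weeks plus 6 extra days.
Each full week contributes 5 weekdays (Mon–Fri): 63 × 5 = 315.
The 6 extra days are Sunday, Monday, Tuesday, Wednesday, Thursday, Friday — 5 of them qualify.
Total: 315 + 5 = 320.
Holidays: 3 December 1957 (Tue); 30 May 1958 (Fri); 25 October 1958 (Sat).
2 of the 3 holidays fall on weekdays; the rest are weekends and were already excluded.
Business days: 320 − 2 = 318.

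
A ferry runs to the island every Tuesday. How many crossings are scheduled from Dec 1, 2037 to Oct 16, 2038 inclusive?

46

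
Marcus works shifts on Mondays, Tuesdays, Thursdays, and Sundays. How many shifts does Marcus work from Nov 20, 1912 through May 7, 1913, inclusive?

96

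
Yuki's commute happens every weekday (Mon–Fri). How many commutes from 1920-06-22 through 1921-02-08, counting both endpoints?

166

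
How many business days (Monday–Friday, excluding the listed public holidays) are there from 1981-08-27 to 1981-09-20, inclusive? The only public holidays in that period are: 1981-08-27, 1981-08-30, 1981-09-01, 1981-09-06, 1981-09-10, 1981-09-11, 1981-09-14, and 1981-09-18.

1981-08-27 is a Thursday.
From 1981-08-27 to 1981-09-20 is 25 days inclusive.
25 = 7 × 3 + 4, so there are 3 full weeks plus 4 extra days.
Each full week contributes 5 weekdays (Mon–Fri): 3 × 5 = 15.
The 4 extra days are Thursday, Friday, Saturday, Sunday — 2 of them qualify.
Total: 15 + 2 = 17.
Holidays: 1981-08-27 (Thu); 1981-08-30 (Sun); 1981-09-01 (Tue); 1981-09-06 (Sun); 1981-09-10 (Thu); 1981-09-11 (Fri); 1981-09-14 (Mon); 1981-09-18 (Fri).
6 of the 8 holidays fall on weekdays; the rest are weekends and were already excluded.
Business days: 17 − 6 = 11.

11 business days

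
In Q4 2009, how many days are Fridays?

1 October 2009 is a Thursday.
The range spans 92 days (inclusive of both endpoints).
92 = 7 × 13 + 1, so there are 13 full weeks plus 1 extra day.
Each full week contributes one Friday: 13 so far.
The 1 extra day is Thu — none qualify.
Total: 13 + 0 = 13.

13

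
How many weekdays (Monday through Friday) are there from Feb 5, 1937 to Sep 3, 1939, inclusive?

Feb 5, 1937 is a Friday.
The range spans 941 days (inclusive of both endpoints).
941 = 7 × 134 + 3, so there are 134 full weeks plus 3 extra days.
Each full week contributes 5 weekdays (Mon–Fri): 134 × 5 = 670.
The 3 extra days are Friday, Saturday, Sunday — 1 of them qualifies.
Total: 670 + 1 = 671.

671 weekdays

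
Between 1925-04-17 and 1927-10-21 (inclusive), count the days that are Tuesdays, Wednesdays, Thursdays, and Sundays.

1925-04-17 is a Friday.
The range spans 918 days (inclusive of both endpoints).
918 = 7 × 131 + 1, so there are 131 full weeks plus 1 extra day.
Each full week contributes 4 days from the set (Tue, Wed, Thu, Sun): 131 × 4 = 524.
The 1 extra day is Friday — none qualify.
Total: 524 + 0 = 524.

524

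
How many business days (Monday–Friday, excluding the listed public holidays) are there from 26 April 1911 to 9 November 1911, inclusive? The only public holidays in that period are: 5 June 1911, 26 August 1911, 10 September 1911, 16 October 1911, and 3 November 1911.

26 April 1911 is a Wednesday.
The range spans 198 days (inclusive of both endpoints).
198 = 7 × 28 + 2, so there are 28 full weeks plus 2 extra days.
Each full week contributes 5 weekdays (Mon–Fri): 28 × 5 = 140.
The 2 extra days are Wed, Thu — 2 of them qualify.
Total: 140 + 2 = 142.
Holidays: 5 June 1911 (Mon); 26 August 1911 (Sat); 10 September 1911 (Sun); 16 October 1911 (Mon); 3 November 1911 (Fri).
3 of the 5 holidays fall on weekdays; the rest are weekends and were already excluded.
Business days: 142 − 3 = 139.

139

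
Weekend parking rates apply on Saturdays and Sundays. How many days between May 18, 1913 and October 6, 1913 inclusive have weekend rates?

41

May 18, 1913 is a Sunday.
That's 142 days from start to end, counting both.
142 = 7 × 20 + 2, so there are 20 full weeks plus 2 extra days.
Each full week contributes 2 weekend days (Sat, Sun): 20 × 2 = 40.
The 2 extra days are Sun, Mon — 1 of them qualifies.
Total: 40 + 1 = 41.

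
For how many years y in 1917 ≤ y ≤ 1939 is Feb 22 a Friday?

4

Day of week of February 22 in each year:
1917: Thu, 1918: Fri ✓, 1919: Sat, 1920: Sun, 1921: Tue, 1922: Wed, 1923: Thu, 1924: Fri ✓, 1925: Sun, 1926: Mon, 1927: Tue, 1928: Wed, 1929: Fri ✓, 1930: Sat, 1931: Sun, 1932: Mon, 1933: Wed, 1934: Thu, 1935: Fri ✓, 1936: Sat, 1937: Mon, 1938: Tue, 1939: Wed
Fridays: 1918, 1924, 1929, 1935.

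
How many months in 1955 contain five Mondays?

4

A month has five Mondays exactly when Monday falls within its first (length − 28) days.
Jan: 31 days, starts Sat → 5 of Sat, Sun, Mon ✓
Feb: 28 days, starts Tue → 5 of (none)
Mar: 31 days, starts Tue → 5 of Tue, Wed, Thu
Apr: 30 days, starts Fri → 5 of Fri, Sat
May: 31 days, starts Sun → 5 of Sun, Mon, Tue ✓
Jun: 30 days, starts Wed → 5 of Wed, Thu
Jul: 31 days, starts Fri → 5 of Fri, Sat, Sun
Aug: 31 days, starts Mon → 5 of Mon, Tue, Wed ✓
Sep: 30 days, starts Thu → 5 of Thu, Fri
Oct: 31 days, starts Sat → 5 of Sat, Sun, Mon ✓
Nov: 30 days, starts Tue → 5 of Tue, Wed
Dec: 31 days, starts Thu → 5 of Thu, Fri, Sat
Months with five Mondays: Jan, May, Aug, Oct.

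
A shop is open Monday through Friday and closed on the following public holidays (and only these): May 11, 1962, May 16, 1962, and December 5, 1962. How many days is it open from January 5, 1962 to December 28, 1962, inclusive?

January 5, 1962 is a Friday.
The range spans 358 days (inclusive of both endpoints).
358 = 7 × 51 + 1, so there are 51 full weeks plus 1 extra day.
Each full week contributes 5 weekdays (Mon–Fri): 51 × 5 = 255.
The 1 extra day is Friday — 1 of them qualifies.
Total: 255 + 1 = 256.
Holidays: May 11, 1962 (Fri); May 16, 1962 (Wed); December 5, 1962 (Wed).
All 3 holidays fall on weekdays, so subtract 3.
Business days: 256 − 3 = 253.

253 working days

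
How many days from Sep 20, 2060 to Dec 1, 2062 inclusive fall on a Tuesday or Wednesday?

230

Sep 20, 2060 is a Monday.
From Sep 20, 2060 to Dec 1, 2062 is 803 days inclusive.
803 = 7 × 114 + 5, so there are 114 full weeks plus 5 extra days.
Each full week contributes 2 days from the set (Tue, Wed): 114 × 2 = 228.
The 5 extra days are Mon, Tue, Wed, Thu, Fri — 2 of them qualify.
Total: 228 + 2 = 230.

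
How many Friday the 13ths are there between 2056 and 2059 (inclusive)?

6

Friday-the-13ths by year:
2056: Oct
2057: Apr, Jul
2058: Sep, Dec
2059: Jun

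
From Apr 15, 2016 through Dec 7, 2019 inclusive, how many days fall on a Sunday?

190 Sundays

Apr 15, 2016 is a Friday.
That's 1332 days from start to end, counting both.
1332 = 7 × 190 + 2, so there are 190 full weeks plus 2 extra days.
Each full week contributes one Sunday: 190 so far.
The 2 extra days are Friday, Saturday — none qualify.
Total: 190 + 0 = 190.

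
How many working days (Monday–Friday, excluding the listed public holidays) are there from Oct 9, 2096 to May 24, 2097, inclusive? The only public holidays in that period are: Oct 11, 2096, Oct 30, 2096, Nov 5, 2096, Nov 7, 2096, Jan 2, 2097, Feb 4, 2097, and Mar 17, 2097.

158

Oct 9, 2096 is a Tuesday.
That's 228 days from start to end, counting both.
228 = 7 × 32 + 4, so there are 32 full weeks plus 4 extra days.
Each full week contributes 5 weekdays (Mon–Fri): 32 × 5 = 160.
The 4 extra days are Tuesday, Wednesday, Thursday, Friday — 4 of them qualify.
Total: 160 + 4 = 164.
Holidays: Oct 11, 2096 (Thu); Oct 30, 2096 (Tue); Nov 5, 2096 (Mon); Nov 7, 2096 (Wed); Jan 2, 2097 (Wed); Feb 4, 2097 (Mon); Mar 17, 2097 (Sun).
6 of the 7 holidays fall on weekdays; the rest are weekends and were already excluded.
Business days: 164 − 6 = 158.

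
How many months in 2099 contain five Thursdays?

5

A month has five Thursdays exactly when Thursday falls within its first (length − 28) days.
Jan: 31 days, starts Thu → 5 of Thu, Fri, Sat ✓
Feb: 28 days, starts Sun → 5 of (none)
Mar: 31 days, starts Sun → 5 of Sun, Mon, Tue
Apr: 30 days, starts Wed → 5 of Wed, Thu ✓
May: 31 days, starts Fri → 5 of Fri, Sat, Sun
Jun: 30 days, starts Mon → 5 of Mon, Tue
Jul: 31 days, starts Wed → 5 of Wed, Thu, Fri ✓
Aug: 31 days, starts Sat → 5 of Sat, Sun, Mon
Sep: 30 days, starts Tue → 5 of Tue, Wed
Oct: 31 days, starts Thu → 5 of Thu, Fri, Sat ✓
Nov: 30 days, starts Sun → 5 of Sun, Mon
Dec: 31 days, starts Tue → 5 of Tue, Wed, Thu ✓
Months with five Thursdays: Jan, Apr, Jul, Oct, Dec.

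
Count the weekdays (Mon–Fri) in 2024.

2024-01-01 is a Monday.
That's 366 days from start to end, counting both.
366 = 7 × 52 + 2, so there are 52 full weeks plus 2 extra days.
Each full week contributes 5 weekdays (Mon–Fri): 52 × 5 = 260.
The 2 extra days are Monday, Tuesday — 2 of them qualify.
Total: 260 + 2 = 262.

262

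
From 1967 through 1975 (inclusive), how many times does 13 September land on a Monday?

Day of week of September 13 in each year:
1967: Wed, 1968: Fri, 1969: Sat, 1970: Sun, 1971: Mon ✓, 1972: Wed, 1973: Thu, 1974: Fri, 1975: Sat
Mondays: 1971.

1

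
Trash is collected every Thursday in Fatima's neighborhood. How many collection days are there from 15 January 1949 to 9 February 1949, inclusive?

15 January 1949 is a Saturday.
The range spans 26 days (inclusive of both endpoints).
26 = 7 × 3 + 5, so there are 3 full weeks plus 5 extra days.
Each full week contributes one Thursday: 3 so far.
The 5 extra days are Saturday, Sunday, Monday, Tuesday, Wednesday — none qualify.
Total: 3 + 0 = 3.

3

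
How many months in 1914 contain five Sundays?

4

A month has five Sundays exactly when Sunday falls within its first (length − 28) days.
Jan: 31 days, starts Thu → 5 of Thu, Fri, Sat
Feb: 28 days, starts Sun → 5 of (none)
Mar: 31 days, starts Sun → 5 of Sun, Mon, Tue ✓
Apr: 30 days, starts Wed → 5 of Wed, Thu
May: 31 days, starts Fri → 5 of Fri, Sat, Sun ✓
Jun: 30 days, starts Mon → 5 of Mon, Tue
Jul: 31 days, starts Wed → 5 of Wed, Thu, Fri
Aug: 31 days, starts Sat → 5 of Sat, Sun, Mon ✓
Sep: 30 days, starts Tue → 5 of Tue, Wed
Oct: 31 days, starts Thu → 5 of Thu, Fri, Sat
Nov: 30 days, starts Sun → 5 of Sun, Mon ✓
Dec: 31 days, starts Tue → 5 of Tue, Wed, Thu
Months with five Sundays: Mar, May, Aug, Nov.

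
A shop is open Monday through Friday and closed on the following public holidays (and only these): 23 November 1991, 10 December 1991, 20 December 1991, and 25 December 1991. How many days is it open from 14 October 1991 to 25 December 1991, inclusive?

50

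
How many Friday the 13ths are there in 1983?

1

The 13th falls on a Friday when the month's 13th has weekday Fri.
Jan 13 is Thu; Feb 13 is Sun; Mar 13 is Sun; Apr 13 is Wed; May 13 is Fri ✓; Jun 13 is Mon; Jul 13 is Wed; Aug 13 is Sat; Sep 13 is Tue; Oct 13 is Thu; Nov 13 is Sun; Dec 13 is Tue.
Friday the 13ths: May.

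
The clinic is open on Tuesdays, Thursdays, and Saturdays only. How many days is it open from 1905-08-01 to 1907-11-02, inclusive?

354

1905-08-01 is a Tuesday.
That's 824 days from start to end, counting both.
824 = 7 × 117 + 5, so there are 117 full weeks plus 5 extra days.
Each full week contributes 3 days from the set (Tue, Thu, Sat): 117 × 3 = 351.
The 5 extra days are Tue, Wed, Thu, Fri, Sat — 3 of them qualify.
Total: 351 + 3 = 354.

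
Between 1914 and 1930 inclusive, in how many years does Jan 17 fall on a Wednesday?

2

Day of week of January 17 in each year:
1914: Sat, 1915: Sun, 1916: Mon, 1917: Wed ✓, 1918: Thu, 1919: Fri, 1920: Sat, 1921: Mon, 1922: Tue, 1923: Wed ✓, 1924: Thu, 1925: Sat, 1926: Sun, 1927: Mon, 1928: Tue, 1929: Thu, 1930: Fri
Wednesdays: 1917, 1923.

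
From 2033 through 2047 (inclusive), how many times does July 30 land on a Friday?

1

Day of week of July 30 in each year:
2033: Sat, 2034: Sun, 2035: Mon, 2036: Wed, 2037: Thu, 2038: Fri ✓, 2039: Sat, 2040: Mon, 2041: Tue, 2042: Wed, 2043: Thu, 2044: Sat, 2045: Sun, 2046: Mon, 2047: Tue
Fridays: 2038.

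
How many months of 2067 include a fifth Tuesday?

4

A month has five Tuesdays exactly when Tuesday falls within its first (length − 28) days.
Jan: 31 days, starts Sat → 5 of Sat, Sun, Mon
Feb: 28 days, starts Tue → 5 of (none)
Mar: 31 days, starts Tue → 5 of Tue, Wed, Thu ✓
Apr: 30 days, starts Fri → 5 of Fri, Sat
May: 31 days, starts Sun → 5 of Sun, Mon, Tue ✓
Jun: 30 days, starts Wed → 5 of Wed, Thu
Jul: 31 days, starts Fri → 5 of Fri, Sat, Sun
Aug: 31 days, starts Mon → 5 of Mon, Tue, Wed ✓
Sep: 30 days, starts Thu → 5 of Thu, Fri
Oct: 31 days, starts Sat → 5 of Sat, Sun, Mon
Nov: 30 days, starts Tue → 5 of Tue, Wed ✓
Dec: 31 days, starts Thu → 5 of Thu, Fri, Sat
Months with five Tuesdays: Mar, May, Aug, Nov.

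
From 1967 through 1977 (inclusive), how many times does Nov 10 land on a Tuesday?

Day of week of November 10 in each year:
1967: Fri, 1968: Sun, 1969: Mon, 1970: Tue ✓, 1971: Wed, 1972: Fri, 1973: Sat, 1974: Sun, 1975: Mon, 1976: Wed, 1977: Thu
Tuesdays: 1970.

1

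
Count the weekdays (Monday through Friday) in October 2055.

21 weekdays

Oct 1, 2055 is a Friday.
That's 31 days from start to end, counting both.
31 = 7 × 4 + 3, so there are 4 full weeks plus 3 extra days.
Each full week contributes 5 weekdays (Mon–Fri): 4 × 5 = 20.
The 3 extra days are Friday, Saturday, Sunday — 1 of them qualifies.
Total: 20 + 1 = 21.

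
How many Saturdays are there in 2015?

52

January 1, 2015 is a Thursday.
From January 1, 2015 to December 31, 2015 is 365 days inclusive.
365 = 7 × 52 + 1, so there are 52 full weeks plus 1 extra day.
Each full week contributes one Saturday: 52 so far.
The 1 extra day is Thu — none qualify.
Total: 52 + 0 = 52.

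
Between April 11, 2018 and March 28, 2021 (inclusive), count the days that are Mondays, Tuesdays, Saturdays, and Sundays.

April 11, 2018 is a Wednesday.
From April 11, 2018 to March 28, 2021 is 1083 days inclusive.
1083 = 7 × 154 + 5, so there are 154 full weeks plus 5 extra days.
Each full week contributes 4 days from the set (Mon, Tue, Sat, Sun): 154 × 4 = 616.
The 5 extra days are Wed, Thu, Fri, Sat, Sun — 2 of them qualify.
Total: 616 + 2 = 618.

618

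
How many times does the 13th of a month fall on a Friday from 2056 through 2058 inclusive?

5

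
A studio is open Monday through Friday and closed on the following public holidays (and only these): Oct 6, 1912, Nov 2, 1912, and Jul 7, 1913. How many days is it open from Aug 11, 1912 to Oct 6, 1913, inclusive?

300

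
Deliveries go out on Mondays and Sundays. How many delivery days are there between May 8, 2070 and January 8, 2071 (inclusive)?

May 8, 2070 is a Thursday.
The range spans 246 days (inclusive of both endpoints).
246 = 7 × 35 + 1, so there are 35 full weeks plus 1 extra day.
Each full week contributes 2 days from the set (Mon, Sun): 35 × 2 = 70.
The 1 extra day is Thu — none qualify.
Total: 70 + 0 = 70.

70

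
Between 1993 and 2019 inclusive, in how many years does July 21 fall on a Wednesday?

4

Day of week of July 21 in each year:
1993: Wed ✓, 1994: Thu, 1995: Fri, 1996: Sun, 1997: Mon, 1998: Tue, 1999: Wed ✓, 2000: Fri, 2001: Sat, 2002: Sun, 2003: Mon, 2004: Wed ✓, 2005: Thu, 2006: Fri, 2007: Sat, 2008: Mon, 2009: Tue, 2010: Wed ✓, 2011: Thu, 2012: Sat, 2013: Sun, 2014: Mon, 2015: Tue, 2016: Thu, 2017: Fri, 2018: Sat, 2019: Sun
Wednesdays: 1993, 1999, 2004, 2010.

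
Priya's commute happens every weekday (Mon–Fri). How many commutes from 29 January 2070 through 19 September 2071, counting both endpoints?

29 January 2070 is a Wednesday.
That's 599 days from start to end, counting both.
599 = 7 × 85 + 4, so there are 85 full weeks plus 4 extra days.
Each full week contributes 5 weekdays (Mon–Fri): 85 × 5 = 425.
The 4 extra days are Wed, Thu, Fri, Sat — 3 of them qualify.
Total: 425 + 3 = 428.

428 weekdays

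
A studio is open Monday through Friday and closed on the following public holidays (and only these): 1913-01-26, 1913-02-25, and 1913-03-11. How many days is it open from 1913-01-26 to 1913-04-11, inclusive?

1913-01-26 is a Sunday.
The range spans 76 days (inclusive of both endpoints).
76 = 7 × 10 + 6, so there are 10 full weeks plus 6 extra days.
Each full week contributes 5 weekdays (Mon–Fri): 10 × 5 = 50.
The 6 extra days are Sunday, Monday, Tuesday, Wednesday, Thursday, Friday — 5 of them qualify.
Total: 50 + 5 = 55.
Holidays: 1913-01-26 (Sun); 1913-02-25 (Tue); 1913-03-11 (Tue).
2 of the 3 holidays fall on weekdays; the rest are weekends and were already excluded.
Business days: 55 − 2 = 53.

53 working days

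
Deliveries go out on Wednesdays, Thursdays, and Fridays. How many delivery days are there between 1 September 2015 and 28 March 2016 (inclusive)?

1 September 2015 is a Tuesday.
The range spans 210 days (inclusive of both endpoints).
210 = 7 × 30, so the span is exactly 30 full weeks.
Each full week contributes 3 days from the set (Wed, Thu, Fri): 30 × 3 = 90.
Total: 90.

90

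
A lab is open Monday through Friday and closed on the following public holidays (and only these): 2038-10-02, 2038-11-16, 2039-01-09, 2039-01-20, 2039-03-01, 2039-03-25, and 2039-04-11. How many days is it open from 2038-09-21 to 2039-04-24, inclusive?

149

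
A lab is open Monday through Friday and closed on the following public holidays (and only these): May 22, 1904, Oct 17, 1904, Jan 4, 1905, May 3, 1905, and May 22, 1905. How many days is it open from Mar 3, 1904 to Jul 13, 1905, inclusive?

352

Mar 3, 1904 is a Thursday.
From Mar 3, 1904 to Jul 13, 1905 is 498 days inclusive.
498 = 7 × 71 + 1, so there are 71 full weeks plus 1 extra day.
Each full week contributes 5 weekdays (Mon–Fri): 71 × 5 = 355.
The 1 extra day is Thu — 1 of them qualifies.
Total: 355 + 1 = 356.
Holidays: May 22, 1904 (Sun); Oct 17, 1904 (Mon); Jan 4, 1905 (Wed); May 3, 1905 (Wed); May 22, 1905 (Mon).
4 of the 5 holidays fall on weekdays; the rest are weekends and were already excluded.
Business days: 356 − 4 = 352.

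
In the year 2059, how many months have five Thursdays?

4

A month has five Thursdays exactly when Thursday falls within its first (length − 28) days.
Jan: 31 days, starts Wed → 5 of Wed, Thu, Fri ✓
Feb: 28 days, starts Sat → 5 of (none)
Mar: 31 days, starts Sat → 5 of Sat, Sun, Mon
Apr: 30 days, starts Tue → 5 of Tue, Wed
May: 31 days, starts Thu → 5 of Thu, Fri, Sat ✓
Jun: 30 days, starts Sun → 5 of Sun, Mon
Jul: 31 days, starts Tue → 5 of Tue, Wed, Thu ✓
Aug: 31 days, starts Fri → 5 of Fri, Sat, Sun
Sep: 30 days, starts Mon → 5 of Mon, Tue
Oct: 31 days, starts Wed → 5 of Wed, Thu, Fri ✓
Nov: 30 days, starts Sat → 5 of Sat, Sun
Dec: 31 days, starts Mon → 5 of Mon, Tue, Wed
Months with five Thursdays: Jan, May, Jul, Oct.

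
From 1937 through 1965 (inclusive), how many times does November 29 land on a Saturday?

4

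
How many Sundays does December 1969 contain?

1 December 1969 is a Monday.
The range spans 31 days (inclusive of both endpoints).
31 = 7 × 4 + 3, so there are 4 full weeks plus 3 extra days.
Each full week contributes one Sunday: 4 so far.
The 3 extra days are Mon, Tue, Wed — none qualify.
Total: 4 + 0 = 4.

4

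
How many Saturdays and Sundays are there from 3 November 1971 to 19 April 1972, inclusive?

3 November 1971 is a Wednesday.
That's 169 days from start to end, counting both.
169 = 7 × 24 + 1, so there are 24 full weeks plus 1 extra day.
Each full week contributes 2 weekend days (Sat, Sun): 24 × 2 = 48.
The 1 extra day is Wed — none qualify.
Total: 48 + 0 = 48.

48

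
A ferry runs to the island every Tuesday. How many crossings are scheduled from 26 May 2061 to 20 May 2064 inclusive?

26 May 2061 is a Thursday.
The range spans 1091 days (inclusive of both endpoints).
1091 = 7 × 155 + 6, so there are 155 full weeks plus 6 extra days.
Each full week contributes one Tuesday: 155 so far.
The 6 extra days are Thursday, Friday, Saturday, Sunday, Monday, Tuesday — 1 of them qualifies.
Total: 155 + 1 = 156.

156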